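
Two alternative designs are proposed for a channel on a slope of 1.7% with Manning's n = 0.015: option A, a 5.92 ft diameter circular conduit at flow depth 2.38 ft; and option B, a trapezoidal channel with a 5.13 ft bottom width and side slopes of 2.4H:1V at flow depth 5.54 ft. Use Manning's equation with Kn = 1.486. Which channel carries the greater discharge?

channel B

Channel A: For a circular section of diameter D = 5.92 ft at depth y = 2.38 ft, the central angle is θ = 2 arccos(1 − 2y/D) = 2.747 rad. Then A = (D²/8)(θ − sin θ) = 10.35 ft² and P = Dθ/2 = 8.132 ft. Hydraulic radius R = A/P = 10.35/8.132 = 1.273 ft. Q_A = (1.486/0.015)·10.35·1.273^(2/3)·√0.017 = 157 ft³/s.
Channel B: With bottom width b = 5.13 ft and side slope z = 2.4: A = (b + zy)y = (5.13 + 2.4×5.54)×5.54 = 102.1 ft²; P = b + 2y√(1+z²) = 5.13 + 2×5.54×2.6 = 33.94 ft. Hydraulic radius R = A/P = 102.1/33.94 = 3.008 ft. Q_B = (1.486/0.015)·102.1·3.008^(2/3)·√0.017 = 2747 ft³/s.
Q_A = 157 ft³/s vs Q_B = 2747 ft³/s, so channel B carries more.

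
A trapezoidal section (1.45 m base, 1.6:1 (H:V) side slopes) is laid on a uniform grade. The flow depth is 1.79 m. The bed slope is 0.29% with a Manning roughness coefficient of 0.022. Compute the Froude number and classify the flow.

subcritical

With bottom width b = 1.45 m and side slope z = 1.6: A = (b + zy)y = (1.45 + 1.6×1.79)×1.79 = 7.722 m²; P = b + 2y√(1+z²) = 1.45 + 2×1.79×1.887 = 8.205 m.
Hydraulic radius R = A/P = 7.722/8.205 = 0.9412 m.
V = (1/n) R^(2/3) √S = (1/0.022) × 0.9412^(2/3) × √0.0029 = 2.351 m/s. Hydraulic depth D_h = A/T = 7.722/7.178 = 1.076 m.
Froude number Fr = V/√(g·D_h) = 2.351/√(9.81×1.076) = 0.724, which is less than 1, so the flow is subcritical.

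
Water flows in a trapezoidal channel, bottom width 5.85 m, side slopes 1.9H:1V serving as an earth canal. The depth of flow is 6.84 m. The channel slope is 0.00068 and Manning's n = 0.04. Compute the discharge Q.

Q = 200 m³/s

With bottom width b = 5.85 m and side slope z = 1.9: A = (b + zy)y = (5.85 + 1.9×6.84)×6.84 = 128.9 m²; P = b + 2y√(1+z²) = 5.85 + 2×6.84×2.147 = 35.22 m.
Hydraulic radius R = A/P = 128.9/35.22 = 3.66 m.
Manning's equation: Q = (1/n) A R^(2/3) S^(1/2) = (1/0.04) × 128.9 × 3.66^(2/3) × 0.00068^(1/2) = 200 m³/s.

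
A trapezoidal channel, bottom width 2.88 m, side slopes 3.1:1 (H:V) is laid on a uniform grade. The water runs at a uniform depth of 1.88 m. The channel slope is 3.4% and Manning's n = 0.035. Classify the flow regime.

With bottom width b = 2.88 m and side slope z = 3.1: A = (b + zy)y = (2.88 + 3.1×1.88)×1.88 = 16.37 m²; P = b + 2y√(1+z²) = 2.88 + 2×1.88×3.257 = 15.13 m.
Hydraulic radius R = A/P = 16.37/15.13 = 1.082 m.
V = (1/n) R^(2/3) √S = (1/0.035) × 1.082^(2/3) × √0.034 = 5.553 m/s. Hydraulic depth D_h = A/T = 16.37/14.54 = 1.126 m.
Froude number Fr = V/√(g·D_h) = 5.553/√(9.81×1.126) = 1.67, which is greater than 1, so the flow is supercritical.

supercritical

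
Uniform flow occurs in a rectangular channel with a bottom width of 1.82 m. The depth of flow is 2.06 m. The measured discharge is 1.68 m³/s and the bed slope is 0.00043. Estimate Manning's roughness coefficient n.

n = 0.0341

Flow area A = b·y = 1.82 × 2.06 = 3.749 m². Wetted perimeter P = b + 2y = 1.82 + 2×2.06 = 5.94 m.
Hydraulic radius R = A/P = 3.749/5.94 = 0.6312 m.
Rearranging Manning's equation: n = (1/Q) A R^(2/3) S^(1/2) = (1/1.68) × 3.749 × 0.6312^(2/3) × √0.00043 = 0.0341.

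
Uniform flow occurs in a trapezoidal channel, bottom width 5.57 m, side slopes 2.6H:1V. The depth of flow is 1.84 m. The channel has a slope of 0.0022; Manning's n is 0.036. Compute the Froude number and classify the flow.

subcritical

With bottom width b = 5.57 m and side slope z = 2.6: A = (b + zy)y = (5.57 + 2.6×1.84)×1.84 = 19.05 m²; P = b + 2y√(1+z²) = 5.57 + 2×1.84×2.786 = 15.82 m.
Hydraulic radius R = A/P = 19.05/15.82 = 1.204 m.
V = (1/n) R^(2/3) √S = (1/0.036) × 1.204^(2/3) × √0.0022 = 1.475 m/s. Hydraulic depth D_h = A/T = 19.05/15.14 = 1.259 m.
Froude number Fr = V/√(g·D_h) = 1.475/√(9.81×1.259) = 0.42, which is less than 1, so the flow is subcritical.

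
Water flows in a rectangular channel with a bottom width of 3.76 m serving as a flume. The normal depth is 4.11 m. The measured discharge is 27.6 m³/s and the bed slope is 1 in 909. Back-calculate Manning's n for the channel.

Flow area A = b·y = 3.76 × 4.11 = 15.45 m². Wetted perimeter P = b + 2y = 3.76 + 2×4.11 = 11.98 m.
Hydraulic radius R = A/P = 15.45/11.98 = 1.29 m.
Rearranging Manning's equation: n = (1/Q) A R^(2/3) S^(1/2) = (1/27.6) × 15.45 × 1.29^(2/3) × √0.0011 = 0.022.

n = 0.022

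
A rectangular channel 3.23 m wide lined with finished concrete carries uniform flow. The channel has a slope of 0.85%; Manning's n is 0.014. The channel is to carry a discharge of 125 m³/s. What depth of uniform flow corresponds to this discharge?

Manning's equation rearranged: A R^(2/3) = nQ / (1·√S) = 0.014 × 125 / (√0.0085) = 18.98.
Try y = 5.98 m: A R^(2/3) = 22.67 — too large.
Try y = 5.12 m: A R^(2/3) = 18.96 — close enough.

y_n = 5.12 m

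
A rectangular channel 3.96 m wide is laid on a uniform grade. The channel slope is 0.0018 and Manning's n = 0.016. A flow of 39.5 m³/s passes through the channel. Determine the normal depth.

y_n = 3.27 m

Manning's equation rearranged: A R^(2/3) = nQ / (1·√S) = 0.016 × 39.5 / (√0.0018) = 14.9.
Try y = 2.39 m: A R^(2/3) = 9.98 — too small.
Try y = 3.97 m: A R^(2/3) = 18.93 — too large.
Try y = 3.27 m: A R^(2/3) = 14.89 — close enough.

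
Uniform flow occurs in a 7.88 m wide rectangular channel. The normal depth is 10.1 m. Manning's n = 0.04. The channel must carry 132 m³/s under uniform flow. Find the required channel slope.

S = 0.0011

Flow area A = b·y = 7.88 × 10.1 = 79.59 m². Wetted perimeter P = b + 2y = 7.88 + 2×10.1 = 28.08 m.
Hydraulic radius R = A/P = 79.59/28.08 = 2.834 m.
From Manning's equation, S = [nQ / (1 A R^(2/3))]² = [0.04 × 132 / (1 × 79.59 × 2.834^(2/3))]² = 0.0011.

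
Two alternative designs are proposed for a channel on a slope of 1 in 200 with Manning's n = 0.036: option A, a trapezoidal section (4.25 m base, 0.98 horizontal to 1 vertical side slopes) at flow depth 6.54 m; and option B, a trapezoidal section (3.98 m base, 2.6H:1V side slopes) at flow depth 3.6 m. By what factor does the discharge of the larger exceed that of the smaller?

1.94

Channel A: With bottom width b = 4.25 m and side slope z = 0.98: A = (b + zy)y = (4.25 + 0.98×6.54)×6.54 = 69.71 m²; P = b + 2y√(1+z²) = 4.25 + 2×6.54×1.4 = 22.56 m. Hydraulic radius R = A/P = 69.71/22.56 = 3.09 m. Q_A = (1/0.036)·69.71·3.09^(2/3)·√0.005 = 290.5 m³/s.
Channel B: With bottom width b = 3.98 m and side slope z = 2.6: A = (b + zy)y = (3.98 + 2.6×3.6)×3.6 = 48.02 m²; P = b + 2y√(1+z²) = 3.98 + 2×3.6×2.786 = 24.04 m. Hydraulic radius R = A/P = 48.02/24.04 = 1.998 m. Q_B = (1/0.036)·48.02·1.998^(2/3)·√0.005 = 149.6 m³/s.
The larger discharge is 290.5 m³/s and the smaller is 149.6 m³/s; the ratio is 1.94.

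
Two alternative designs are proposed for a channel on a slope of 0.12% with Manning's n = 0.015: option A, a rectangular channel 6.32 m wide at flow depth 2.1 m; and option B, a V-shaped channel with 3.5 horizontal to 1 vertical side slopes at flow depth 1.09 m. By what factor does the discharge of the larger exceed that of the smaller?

5.73

Channel A: Flow area A = b·y = 6.32 × 2.1 = 13.27 m². Wetted perimeter P = b + 2y = 6.32 + 2×2.1 = 10.52 m. Hydraulic radius R = A/P = 13.27/10.52 = 1.262 m. Q_A = (1/0.015)·13.27·1.262^(2/3)·√0.0012 = 35.79 m³/s.
Channel B: For a triangular section with side slope z = 3.5: A = zy² = 3.5×1.09² = 4.158 m²; P = 2y√(1+z²) = 2×1.09×3.64 = 7.935 m. Hydraulic radius R = A/P = 4.158/7.935 = 0.524 m. Q_B = (1/0.015)·4.158·0.524^(2/3)·√0.0012 = 6.242 m³/s.
The larger discharge is 35.79 m³/s and the smaller is 6.242 m³/s; the ratio is 5.73.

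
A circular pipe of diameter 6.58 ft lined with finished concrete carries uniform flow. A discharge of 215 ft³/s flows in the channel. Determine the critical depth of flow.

y_c = 3.9 ft

At critical depth, Q² T / (g A³) = 1, i.e. A³/T = Q²/g = 215²/32.2 = 1436.
At y = 4.42 ft: A³/T = 2319 — too large.
At y = 3.9 ft: A³/T = 1431 — ≈ 1436.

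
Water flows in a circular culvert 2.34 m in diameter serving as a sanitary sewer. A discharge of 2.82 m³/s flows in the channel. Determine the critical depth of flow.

y_c = 0.76 m

At critical depth, Q² T / (g A³) = 1, i.e. A³/T = Q²/g = 2.82²/9.81 = 0.8106.
Trying y = 0.652 m: A³/T = 0.4472 — low.
Trying y = 0.97 m: A³/T = 2.073 — high.
Trying y = 0.76 m: A³/T = 0.8101 — matches.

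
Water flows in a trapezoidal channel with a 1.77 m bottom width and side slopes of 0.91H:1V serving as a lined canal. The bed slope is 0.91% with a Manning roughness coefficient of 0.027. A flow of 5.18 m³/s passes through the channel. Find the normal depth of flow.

y_n = 0.866 m

Manning's equation rearranged: A R^(2/3) = nQ / (1·√S) = 0.027 × 5.18 / (√0.0091) = 1.466.
At y = 1.09 m: A R^(2/3) = 2.231 — high.
At y = 0.767 m: A R^(2/3) = 1.18 — low.
At y = 0.866 m: A R^(2/3) = 1.467 — close enough.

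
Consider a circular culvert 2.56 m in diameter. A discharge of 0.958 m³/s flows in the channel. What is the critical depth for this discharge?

y_c = 0.426 m

At critical depth, Q² T / (g A³) = 1, i.e. A³/T = Q²/g = 0.958²/9.81 = 0.09355.
Try y = 0.297 m: A³/T = 0.02252 — too small.
Try y = 0.463 m: A³/T = 0.1295 — too large.
Try y = 0.426 m: A³/T = 0.09339 — close enough.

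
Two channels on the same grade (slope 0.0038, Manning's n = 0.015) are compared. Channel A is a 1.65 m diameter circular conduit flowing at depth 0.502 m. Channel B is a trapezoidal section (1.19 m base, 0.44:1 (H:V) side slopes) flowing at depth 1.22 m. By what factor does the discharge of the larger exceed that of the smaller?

Channel A: For a circular section of diameter D = 1.65 m at depth y = 0.502 m, the central angle is θ = 2 arccos(1 − 2y/D) = 2.337 rad. Then A = (D²/8)(θ − sin θ) = 0.5501 m² and P = Dθ/2 = 1.928 m. Hydraulic radius R = A/P = 0.5501/1.928 = 0.2853 m. Q_A = (1/0.015)·0.5501·0.2853^(2/3)·√0.0038 = 0.9798 m³/s.
Channel B: With bottom width b = 1.19 m and side slope z = 0.44: A = (b + zy)y = (1.19 + 0.44×1.22)×1.22 = 2.107 m²; P = b + 2y√(1+z²) = 1.19 + 2×1.22×1.093 = 3.856 m. Hydraulic radius R = A/P = 2.107/3.856 = 0.5464 m. Q_B = (1/0.015)·2.107·0.5464^(2/3)·√0.0038 = 5.786 m³/s.
The larger discharge is 5.786 m³/s and the smaller is 0.9798 m³/s; the ratio is 5.91.

5.91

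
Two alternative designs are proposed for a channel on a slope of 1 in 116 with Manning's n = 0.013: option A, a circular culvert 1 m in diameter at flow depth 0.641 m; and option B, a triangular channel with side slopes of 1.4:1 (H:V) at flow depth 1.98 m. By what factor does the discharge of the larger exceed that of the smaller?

20.6

Channel A: For a circular section of diameter D = 1 m at depth y = 0.641 m, the central angle is θ = 2 arccos(1 − 2y/D) = 3.713 rad. Then A = (D²/8)(θ − sin θ) = 0.5318 m² and P = Dθ/2 = 1.857 m. Hydraulic radius R = A/P = 0.5318/1.857 = 0.2864 m. Q_A = (1/0.013)·0.5318·0.2864^(2/3)·√0.008621 = 1.65 m³/s.
Channel B: For a triangular section with side slope z = 1.4: A = zy² = 1.4×1.98² = 5.489 m²; P = 2y√(1+z²) = 2×1.98×1.72 = 6.813 m. Hydraulic radius R = A/P = 5.489/6.813 = 0.8056 m. Q_B = (1/0.013)·5.489·0.8056^(2/3)·√0.008621 = 33.94 m³/s.
The larger discharge is 33.94 m³/s and the smaller is 1.65 m³/s; the ratio is 20.6.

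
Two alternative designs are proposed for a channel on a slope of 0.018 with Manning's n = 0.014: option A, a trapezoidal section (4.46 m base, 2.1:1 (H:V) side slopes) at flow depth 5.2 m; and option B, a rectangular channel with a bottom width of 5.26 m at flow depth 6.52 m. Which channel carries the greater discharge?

channel A

Channel A: With bottom width b = 4.46 m and side slope z = 2.1: A = (b + zy)y = (4.46 + 2.1×5.2)×5.2 = 79.98 m²; P = b + 2y√(1+z²) = 4.46 + 2×5.2×2.326 = 28.65 m. Hydraulic radius R = A/P = 79.98/28.65 = 2.792 m. Q_A = (1/0.014)·79.98·2.792^(2/3)·√0.018 = 1519 m³/s.
Channel B: Flow area A = b·y = 5.26 × 6.52 = 34.3 m². Wetted perimeter P = b + 2y = 5.26 + 2×6.52 = 18.3 m. Hydraulic radius R = A/P = 34.3/18.3 = 1.874 m. Q_B = (1/0.014)·34.3·1.874^(2/3)·√0.018 = 499.6 m³/s.
Q_A = 1519 m³/s vs Q_B = 499.6 m³/s, so channel A carries more.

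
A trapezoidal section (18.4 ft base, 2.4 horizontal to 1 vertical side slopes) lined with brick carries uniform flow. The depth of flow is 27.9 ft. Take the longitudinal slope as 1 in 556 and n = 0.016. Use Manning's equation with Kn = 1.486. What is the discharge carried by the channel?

Q = 56000 ft³/s

With bottom width b = 18.4 ft and side slope z = 2.4: A = (b + zy)y = (18.4 + 2.4×27.9)×27.9 = 2382 ft²; P = b + 2y√(1+z²) = 18.4 + 2×27.9×2.6 = 163.5 ft.
Hydraulic radius R = A/P = 2382/163.5 = 14.57 ft.
Manning's equation: Q = (1.486/n) A R^(2/3) S^(1/2) = (1.486/0.016) × 2382 × 14.57^(2/3) × 0.001799^(1/2) = 56000 ft³/s.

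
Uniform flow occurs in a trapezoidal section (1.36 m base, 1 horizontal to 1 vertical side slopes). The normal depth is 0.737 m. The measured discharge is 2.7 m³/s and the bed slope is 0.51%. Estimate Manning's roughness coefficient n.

With bottom width b = 1.36 m and side slope z = 1: A = (b + zy)y = (1.36 + 1×0.737)×0.737 = 1.545 m²; P = b + 2y√(1+z²) = 1.36 + 2×0.737×1.414 = 3.445 m.
Hydraulic radius R = A/P = 1.545/3.445 = 0.4487 m.
Rearranging Manning's equation: n = (1/Q) A R^(2/3) S^(1/2) = (1/2.7) × 1.545 × 0.4487^(2/3) × √0.0051 = 0.024.

n = 0.024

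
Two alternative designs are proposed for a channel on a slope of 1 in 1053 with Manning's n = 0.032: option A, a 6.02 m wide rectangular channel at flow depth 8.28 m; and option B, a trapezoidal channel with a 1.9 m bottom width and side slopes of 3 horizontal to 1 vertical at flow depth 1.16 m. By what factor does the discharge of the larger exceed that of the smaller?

17.6

Channel A: Flow area A = b·y = 6.02 × 8.28 = 49.85 m². Wetted perimeter P = b + 2y = 6.02 + 2×8.28 = 22.58 m. Hydraulic radius R = A/P = 49.85/22.58 = 2.208 m. Q_A = (1/0.032)·49.85·2.208^(2/3)·√0.0009497 = 81.38 m³/s.
Channel B: With bottom width b = 1.9 m and side slope z = 3: A = (b + zy)y = (1.9 + 3×1.16)×1.16 = 6.241 m²; P = b + 2y√(1+z²) = 1.9 + 2×1.16×3.162 = 9.236 m. Hydraulic radius R = A/P = 6.241/9.236 = 0.6757 m. Q_B = (1/0.032)·6.241·0.6757^(2/3)·√0.0009497 = 4.628 m³/s.
The larger discharge is 81.38 m³/s and the smaller is 4.628 m³/s; the ratio is 17.6.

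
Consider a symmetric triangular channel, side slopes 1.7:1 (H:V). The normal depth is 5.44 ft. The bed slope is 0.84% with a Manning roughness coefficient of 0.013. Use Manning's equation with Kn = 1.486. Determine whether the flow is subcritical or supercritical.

For a triangular section with side slope z = 1.7: A = zy² = 1.7×5.44² = 50.31 ft²; P = 2y√(1+z²) = 2×5.44×1.972 = 21.46 ft.
Hydraulic radius R = A/P = 50.31/21.46 = 2.344 ft.
V = (1.486/n) R^(2/3) √S = (1.486/0.013) × 2.344^(2/3) × √0.0084 = 18.49 ft/s. Hydraulic depth D_h = A/T = 50.31/18.5 = 2.72 ft.
Froude number Fr = V/√(g·D_h) = 18.49/√(32.2×2.72) = 1.98, which is greater than 1, so the flow is supercritical.

supercritical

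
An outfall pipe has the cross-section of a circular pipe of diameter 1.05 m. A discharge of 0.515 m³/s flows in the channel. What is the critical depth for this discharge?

y_c = 0.399 m

At critical depth, Q² T / (g A³) = 1, i.e. A³/T = Q²/g = 0.515²/9.81 = 0.02704.
Try y = 0.344 m: A³/T = 0.01524 — short.
Try y = 0.399 m: A³/T = 0.027 — ≈ 0.02704.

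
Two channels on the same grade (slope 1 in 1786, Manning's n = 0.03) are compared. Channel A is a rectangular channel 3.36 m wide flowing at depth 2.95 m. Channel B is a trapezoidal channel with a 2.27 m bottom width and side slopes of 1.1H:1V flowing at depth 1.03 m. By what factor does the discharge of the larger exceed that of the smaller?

Channel A: Flow area A = b·y = 3.36 × 2.95 = 9.912 m². Wetted perimeter P = b + 2y = 3.36 + 2×2.95 = 9.26 m. Hydraulic radius R = A/P = 9.912/9.26 = 1.07 m. Q_A = (1/0.03)·9.912·1.07^(2/3)·√0.0005599 = 8.181 m³/s.
Channel B: With bottom width b = 2.27 m and side slope z = 1.1: A = (b + zy)y = (2.27 + 1.1×1.03)×1.03 = 3.505 m²; P = b + 2y√(1+z²) = 2.27 + 2×1.03×1.487 = 5.332 m. Hydraulic radius R = A/P = 3.505/5.332 = 0.6573 m. Q_B = (1/0.03)·3.505·0.6573^(2/3)·√0.0005599 = 2.09 m³/s.
The larger discharge is 8.181 m³/s and the smaller is 2.09 m³/s; the ratio is 3.91.

3.91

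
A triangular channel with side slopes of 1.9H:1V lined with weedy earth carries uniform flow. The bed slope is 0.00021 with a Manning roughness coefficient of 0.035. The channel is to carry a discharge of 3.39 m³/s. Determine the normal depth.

Manning's equation rearranged: A R^(2/3) = nQ / (1·√S) = 0.035 × 3.39 / (√0.00021) = 8.188.
At y = 1.86 m: A R^(2/3) = 5.773 — too small.
At y = 2.55 m: A R^(2/3) = 13.39 — too large.
At y = 2.12 m: A R^(2/3) = 8.183 — close enough.

y_n = 2.12 m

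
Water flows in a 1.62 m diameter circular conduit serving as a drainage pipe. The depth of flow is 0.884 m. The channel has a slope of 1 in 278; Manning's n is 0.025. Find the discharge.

Q = 1.57 m³/s

For a circular section of diameter D = 1.62 m at depth y = 0.884 m, the central angle is θ = 2 arccos(1 − 2y/D) = 3.325 rad. Then A = (D²/8)(θ − sin θ) = 1.15 m² and P = Dθ/2 = 2.693 m.
Hydraulic radius R = A/P = 1.15/2.693 = 0.4272 m.
Manning's equation: Q = (1/n) A R^(2/3) S^(1/2) = (1/0.025) × 1.15 × 0.4272^(2/3) × 0.003597^(1/2) = 1.57 m³/s.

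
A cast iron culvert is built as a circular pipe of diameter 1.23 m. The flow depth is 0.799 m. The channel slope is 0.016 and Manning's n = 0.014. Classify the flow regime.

supercritical

For a circular section of diameter D = 1.23 m at depth y = 0.799 m, the central angle is θ = 2 arccos(1 − 2y/D) = 3.749 rad. Then A = (D²/8)(θ − sin θ) = 0.817 m² and P = Dθ/2 = 2.306 m.
Hydraulic radius R = A/P = 0.817/2.306 = 0.3543 m.
V = (1/n) R^(2/3) √S = (1/0.014) × 0.3543^(2/3) × √0.016 = 4.524 m/s. Hydraulic depth D_h = A/T = 0.817/1.174 = 0.6961 m.
Froude number Fr = V/√(g·D_h) = 4.524/√(9.81×0.6961) = 1.73, which is greater than 1, so the flow is supercritical.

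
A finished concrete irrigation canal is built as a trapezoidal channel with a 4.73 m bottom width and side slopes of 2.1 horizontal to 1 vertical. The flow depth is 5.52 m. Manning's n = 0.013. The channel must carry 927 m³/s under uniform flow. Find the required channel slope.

With bottom width b = 4.73 m and side slope z = 2.1: A = (b + zy)y = (4.73 + 2.1×5.52)×5.52 = 90.1 m²; P = b + 2y√(1+z²) = 4.73 + 2×5.52×2.326 = 30.41 m.
Hydraulic radius R = A/P = 90.1/30.41 = 2.963 m.
From Manning's equation, S = [nQ / (1 A R^(2/3))]² = [0.013 × 927 / (1 × 90.1 × 2.963^(2/3))]² = 0.0042.

S = 0.0042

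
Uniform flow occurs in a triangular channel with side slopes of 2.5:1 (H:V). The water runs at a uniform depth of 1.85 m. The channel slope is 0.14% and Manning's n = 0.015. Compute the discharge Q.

Q = 19.3 m³/s

For a triangular section with side slope z = 2.5: A = zy² = 2.5×1.85² = 8.556 m²; P = 2y√(1+z²) = 2×1.85×2.693 = 9.963 m.
Hydraulic radius R = A/P = 8.556/9.963 = 0.8588 m.
Manning's equation: Q = (1/n) A R^(2/3) S^(1/2) = (1/0.015) × 8.556 × 0.8588^(2/3) × 0.0014^(1/2) = 19.3 m³/s.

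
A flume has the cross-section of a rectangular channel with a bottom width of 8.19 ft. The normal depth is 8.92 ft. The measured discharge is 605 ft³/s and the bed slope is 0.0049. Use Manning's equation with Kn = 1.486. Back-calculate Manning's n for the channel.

n = 0.025

Flow area A = b·y = 8.19 × 8.92 = 73.05 ft². Wetted perimeter P = b + 2y = 8.19 + 2×8.92 = 26.03 ft.
Hydraulic radius R = A/P = 73.05/26.03 = 2.807 ft.
Rearranging Manning's equation: n = (1.486/Q) A R^(2/3) S^(1/2) = (1.486/605) × 73.05 × 2.807^(2/3) × √0.0049 = 0.025.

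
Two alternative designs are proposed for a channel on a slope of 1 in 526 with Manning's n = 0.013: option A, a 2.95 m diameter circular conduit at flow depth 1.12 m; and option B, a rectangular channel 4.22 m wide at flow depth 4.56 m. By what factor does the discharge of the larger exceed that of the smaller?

Channel A: For a circular section of diameter D = 2.95 m at depth y = 1.12 m, the central angle is θ = 2 arccos(1 − 2y/D) = 2.655 rad. Then A = (D²/8)(θ − sin θ) = 2.38 m² and P = Dθ/2 = 3.917 m. Hydraulic radius R = A/P = 2.38/3.917 = 0.6077 m. Q_A = (1/0.013)·2.38·0.6077^(2/3)·√0.001901 = 5.728 m³/s.
Channel B: Flow area A = b·y = 4.22 × 4.56 = 19.24 m². Wetted perimeter P = b + 2y = 4.22 + 2×4.56 = 13.34 m. Hydraulic radius R = A/P = 19.24/13.34 = 1.443 m. Q_B = (1/0.013)·19.24·1.443^(2/3)·√0.001901 = 82.4 m³/s.
The larger discharge is 82.4 m³/s and the smaller is 5.728 m³/s; the ratio is 14.4.

14.4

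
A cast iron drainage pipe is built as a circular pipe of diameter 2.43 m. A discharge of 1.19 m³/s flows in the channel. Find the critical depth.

At critical depth, Q² T / (g A³) = 1, i.e. A³/T = Q²/g = 1.19²/9.81 = 0.1444.
Trying y = 0.554 m: A³/T = 0.2472 — too large.
Trying y = 0.434 m: A³/T = 0.09501 — too small.
Trying y = 0.483 m: A³/T = 0.1445 — close enough.

y_c = 0.483 m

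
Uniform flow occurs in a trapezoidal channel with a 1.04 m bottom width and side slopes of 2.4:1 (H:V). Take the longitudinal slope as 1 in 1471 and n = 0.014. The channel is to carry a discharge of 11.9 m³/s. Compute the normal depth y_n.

Manning's equation rearranged: A R^(2/3) = nQ / (1·√S) = 0.014 × 11.9 / (√0.0006798) = 6.39.
Try y = 1.25 m: A R^(2/3) = 3.866 — short.
Try y = 1.78 m: A R^(2/3) = 8.933 — over.
Try y = 1.55 m: A R^(2/3) = 6.415 — close enough.

y_n = 1.55 m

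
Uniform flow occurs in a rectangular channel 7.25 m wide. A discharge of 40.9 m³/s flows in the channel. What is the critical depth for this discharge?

For a rectangular channel, critical depth y_c = (q²/g)^(1/3) where q = Q/b = 40.9/7.25 = 5.641 m²/s.
So y_c = (5.641²/9.81)^(1/3) = 1.48 m.

y_c = 1.48 m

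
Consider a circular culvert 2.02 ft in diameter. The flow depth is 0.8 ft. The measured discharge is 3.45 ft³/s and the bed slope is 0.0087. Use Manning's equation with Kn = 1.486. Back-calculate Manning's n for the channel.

n = 0.027

For a circular section of diameter D = 2.02 ft at depth y = 0.8 ft, the central angle is θ = 2 arccos(1 − 2y/D) = 2.723 rad. Then A = (D²/8)(θ − sin θ) = 1.181 ft² and P = Dθ/2 = 2.75 ft.
Hydraulic radius R = A/P = 1.181/2.75 = 0.4296 ft.
Rearranging Manning's equation: n = (1.486/Q) A R^(2/3) S^(1/2) = (1.486/3.45) × 1.181 × 0.4296^(2/3) × √0.0087 = 0.027.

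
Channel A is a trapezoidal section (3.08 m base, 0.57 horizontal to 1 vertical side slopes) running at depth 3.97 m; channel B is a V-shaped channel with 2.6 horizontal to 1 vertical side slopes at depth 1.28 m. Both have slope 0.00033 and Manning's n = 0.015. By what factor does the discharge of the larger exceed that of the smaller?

10.1

Channel A: With bottom width b = 3.08 m and side slope z = 0.57: A = (b + zy)y = (3.08 + 0.57×3.97)×3.97 = 21.21 m²; P = b + 2y√(1+z²) = 3.08 + 2×3.97×1.151 = 12.22 m. Hydraulic radius R = A/P = 21.21/12.22 = 1.736 m. Q_A = (1/0.015)·21.21·1.736^(2/3)·√0.00033 = 37.1 m³/s.
Channel B: For a triangular section with side slope z = 2.6: A = zy² = 2.6×1.28² = 4.26 m²; P = 2y√(1+z²) = 2×1.28×2.786 = 7.131 m. Hydraulic radius R = A/P = 4.26/7.131 = 0.5973 m. Q_B = (1/0.015)·4.26·0.5973^(2/3)·√0.00033 = 3.659 m³/s.
The larger discharge is 37.1 m³/s and the smaller is 3.659 m³/s; the ratio is 10.1.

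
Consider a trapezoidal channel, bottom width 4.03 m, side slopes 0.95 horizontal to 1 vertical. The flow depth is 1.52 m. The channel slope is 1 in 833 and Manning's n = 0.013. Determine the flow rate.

Q = 22.4 m³/s

With bottom width b = 4.03 m and side slope z = 0.95: A = (b + zy)y = (4.03 + 0.95×1.52)×1.52 = 8.32 m²; P = b + 2y√(1+z²) = 4.03 + 2×1.52×1.379 = 8.223 m.
Hydraulic radius R = A/P = 8.32/8.223 = 1.012 m.
Manning's equation: Q = (1/n) A R^(2/3) S^(1/2) = (1/0.013) × 8.32 × 1.012^(2/3) × 0.0012^(1/2) = 22.4 m³/s.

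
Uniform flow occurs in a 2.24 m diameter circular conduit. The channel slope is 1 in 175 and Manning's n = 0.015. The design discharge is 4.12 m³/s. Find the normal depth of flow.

Manning's equation rearranged: A R^(2/3) = nQ / (1·√S) = 0.015 × 4.12 / (√0.005714) = 0.8175.
Trying y = 0.644 m: A R^(2/3) = 0.4827 — short.
Trying y = 1.05 m: A R^(2/3) = 1.198 — over.
Trying y = 0.849 m: A R^(2/3) = 0.817 — close enough.

y_n = 0.849 m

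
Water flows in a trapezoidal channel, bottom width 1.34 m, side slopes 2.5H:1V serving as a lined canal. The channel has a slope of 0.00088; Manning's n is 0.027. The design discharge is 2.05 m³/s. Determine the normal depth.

Manning's equation rearranged: A R^(2/3) = nQ / (1·√S) = 0.027 × 2.05 / (√0.00088) = 1.866.
At y = 0.942 m: A R^(2/3) = 2.316 — over.
At y = 0.606 m: A R^(2/3) = 0.901 — short.
At y = 0.853 m: A R^(2/3) = 1.864 — close enough.

y_n = 0.853 m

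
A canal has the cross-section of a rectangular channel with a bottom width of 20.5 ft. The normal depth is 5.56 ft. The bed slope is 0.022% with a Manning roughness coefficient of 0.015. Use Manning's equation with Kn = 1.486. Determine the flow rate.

Q = 394 ft³/s

Flow area A = b·y = 20.5 × 5.56 = 114 ft². Wetted perimeter P = b + 2y = 20.5 + 2×5.56 = 31.62 ft.
Hydraulic radius R = A/P = 114/31.62 = 3.605 ft.
Manning's equation: Q = (1.486/n) A R^(2/3) S^(1/2) = (1.486/0.015) × 114 × 3.605^(2/3) × 0.00022^(1/2) = 394 ft³/s.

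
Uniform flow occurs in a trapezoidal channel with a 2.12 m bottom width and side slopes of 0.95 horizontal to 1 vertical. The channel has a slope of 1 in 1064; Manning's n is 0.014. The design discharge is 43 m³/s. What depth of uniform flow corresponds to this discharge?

y_n = 3.05 m

Manning's equation rearranged: A R^(2/3) = nQ / (1·√S) = 0.014 × 43 / (√0.0009398) = 19.64.
At y = 2.36 m: A R^(2/3) = 11.58 — short.
At y = 3.3 m: A R^(2/3) = 23.18 — over.
At y = 3.05 m: A R^(2/3) = 19.63 — close enough.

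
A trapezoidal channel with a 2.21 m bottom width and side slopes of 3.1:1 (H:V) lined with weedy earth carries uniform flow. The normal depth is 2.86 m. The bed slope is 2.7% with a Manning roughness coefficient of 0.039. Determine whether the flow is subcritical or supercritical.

With bottom width b = 2.21 m and side slope z = 3.1: A = (b + zy)y = (2.21 + 3.1×2.86)×2.86 = 31.68 m²; P = b + 2y√(1+z²) = 2.21 + 2×2.86×3.257 = 20.84 m.
Hydraulic radius R = A/P = 31.68/20.84 = 1.52 m.
V = (1/n) R^(2/3) √S = (1/0.039) × 1.52^(2/3) × √0.027 = 5.57 m/s. Hydraulic depth D_h = A/T = 31.68/19.94 = 1.588 m.
Froude number Fr = V/√(g·D_h) = 5.57/√(9.81×1.588) = 1.41, which is greater than 1, so the flow is supercritical.

supercritical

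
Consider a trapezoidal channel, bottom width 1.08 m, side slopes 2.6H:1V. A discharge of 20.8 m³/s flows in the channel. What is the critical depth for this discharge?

At critical depth, Q² T / (g A³) = 1, i.e. A³/T = Q²/g = 20.8²/9.81 = 44.1.
At y = 1.68 m: A³/T = 78.11 — too large.
At y = 1.31 m: A³/T = 25.72 — too small.
At y = 1.48 m: A³/T = 44.21 — matches.

y_c = 1.48 m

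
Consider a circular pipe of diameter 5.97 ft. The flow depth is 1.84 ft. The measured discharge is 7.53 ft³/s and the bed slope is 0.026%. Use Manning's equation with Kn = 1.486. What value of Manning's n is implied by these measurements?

For a circular section of diameter D = 5.97 ft at depth y = 1.84 ft, the central angle is θ = 2 arccos(1 − 2y/D) = 2.354 rad. Then A = (D²/8)(θ − sin θ) = 7.332 ft² and P = Dθ/2 = 7.027 ft.
Hydraulic radius R = A/P = 7.332/7.027 = 1.043 ft.
Rearranging Manning's equation: n = (1.486/Q) A R^(2/3) S^(1/2) = (1.486/7.53) × 7.332 × 1.043^(2/3) × √0.00026 = 0.024.

n = 0.024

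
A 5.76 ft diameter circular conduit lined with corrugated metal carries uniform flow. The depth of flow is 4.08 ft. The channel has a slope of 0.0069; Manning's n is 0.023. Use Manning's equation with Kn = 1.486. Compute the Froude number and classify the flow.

For a circular section of diameter D = 5.76 ft at depth y = 4.08 ft, the central angle is θ = 2 arccos(1 − 2y/D) = 4.001 rad. Then A = (D²/8)(θ − sin θ) = 19.74 ft² and P = Dθ/2 = 11.52 ft.
Hydraulic radius R = A/P = 19.74/11.52 = 1.713 ft.
V = (1.486/n) R^(2/3) √S = (1.486/0.023) × 1.713^(2/3) × √0.0069 = 7.682 ft/s. Hydraulic depth D_h = A/T = 19.74/5.236 = 3.769 ft.
Froude number Fr = V/√(g·D_h) = 7.682/√(32.2×3.769) = 0.697, which is less than 1, so the flow is subcritical.

subcritical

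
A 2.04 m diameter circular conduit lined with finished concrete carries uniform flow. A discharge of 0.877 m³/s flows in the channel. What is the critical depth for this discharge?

At critical depth, Q² T / (g A³) = 1, i.e. A³/T = Q²/g = 0.877²/9.81 = 0.0784.
Try y = 0.513 m: A³/T = 0.1511 — high.
Try y = 0.371 m: A³/T = 0.04254 — low.
Try y = 0.434 m: A³/T = 0.07865 — ≈ 0.0784.

y_c = 0.434 m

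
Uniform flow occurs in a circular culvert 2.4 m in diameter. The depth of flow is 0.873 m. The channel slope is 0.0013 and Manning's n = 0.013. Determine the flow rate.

Q = 2.52 m³/s

For a circular section of diameter D = 2.4 m at depth y = 0.873 m, the central angle is θ = 2 arccos(1 − 2y/D) = 2.59 rad. Then A = (D²/8)(θ − sin θ) = 1.487 m² and P = Dθ/2 = 3.108 m.
Hydraulic radius R = A/P = 1.487/3.108 = 0.4785 m.
Manning's equation: Q = (1/n) A R^(2/3) S^(1/2) = (1/0.013) × 1.487 × 0.4785^(2/3) × 0.0013^(1/2) = 2.52 m³/s.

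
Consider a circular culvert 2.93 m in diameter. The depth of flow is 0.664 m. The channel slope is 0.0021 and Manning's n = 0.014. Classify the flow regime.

For a circular section of diameter D = 2.93 m at depth y = 0.664 m, the central angle is θ = 2 arccos(1 − 2y/D) = 1.985 rad. Then A = (D²/8)(θ − sin θ) = 1.147 m² and P = Dθ/2 = 2.907 m.
Hydraulic radius R = A/P = 1.147/2.907 = 0.3946 m.
V = (1/n) R^(2/3) √S = (1/0.014) × 0.3946^(2/3) × √0.0021 = 1.761 m/s. Hydraulic depth D_h = A/T = 1.147/2.453 = 0.4676 m.
Froude number Fr = V/√(g·D_h) = 1.761/√(9.81×0.4676) = 0.822, which is less than 1, so the flow is subcritical.

subcritical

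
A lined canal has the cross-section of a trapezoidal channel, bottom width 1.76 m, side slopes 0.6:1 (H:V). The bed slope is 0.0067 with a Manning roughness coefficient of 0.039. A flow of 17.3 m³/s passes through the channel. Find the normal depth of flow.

y_n = 2.45 m

Manning's equation rearranged: A R^(2/3) = nQ / (1·√S) = 0.039 × 17.3 / (√0.0067) = 8.243.
Trying y = 3 m: A R^(2/3) = 12.19 — over.
Trying y = 2.2 m: A R^(2/3) = 6.7 — short.
Trying y = 2.45 m: A R^(2/3) = 8.221 — ≈ 8.243.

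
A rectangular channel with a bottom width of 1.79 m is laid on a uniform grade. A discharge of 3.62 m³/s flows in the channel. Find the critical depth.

For a rectangular channel, critical depth y_c = (q²/g)^(1/3) where q = Q/b = 3.62/1.79 = 2.022 m²/s.
So y_c = (2.022²/9.81)^(1/3) = 0.747 m.

y_c = 0.747 m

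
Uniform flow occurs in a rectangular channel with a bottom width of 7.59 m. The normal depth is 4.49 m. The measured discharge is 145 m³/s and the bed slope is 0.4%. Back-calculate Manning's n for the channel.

Flow area A = b·y = 7.59 × 4.49 = 34.08 m². Wetted perimeter P = b + 2y = 7.59 + 2×4.49 = 16.57 m.
Hydraulic radius R = A/P = 34.08/16.57 = 2.057 m.
Rearranging Manning's equation: n = (1/Q) A R^(2/3) S^(1/2) = (1/145) × 34.08 × 2.057^(2/3) × √0.004 = 0.024.

n = 0.024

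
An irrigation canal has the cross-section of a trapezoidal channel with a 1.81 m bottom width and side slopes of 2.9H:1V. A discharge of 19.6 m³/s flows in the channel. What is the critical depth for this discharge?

At critical depth, Q² T / (g A³) = 1, i.e. A³/T = Q²/g = 19.6²/9.81 = 39.16.
Try y = 1.07 m: A³/T = 18.12 — short.
Try y = 1.4 m: A³/T = 55.89 — over.
Try y = 1.29 m: A³/T = 39.52 — close enough.

y_c = 1.29 m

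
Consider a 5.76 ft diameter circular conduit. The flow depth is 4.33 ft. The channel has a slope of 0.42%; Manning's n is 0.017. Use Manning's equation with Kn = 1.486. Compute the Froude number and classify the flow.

subcritical

For a circular section of diameter D = 5.76 ft at depth y = 4.33 ft, the central angle is θ = 2 arccos(1 − 2y/D) = 4.197 rad. Then A = (D²/8)(θ − sin θ) = 21.01 ft² and P = Dθ/2 = 12.09 ft.
Hydraulic radius R = A/P = 21.01/12.09 = 1.739 ft.
V = (1.486/n) R^(2/3) √S = (1.486/0.017) × 1.739^(2/3) × √0.0042 = 8.191 ft/s. Hydraulic depth D_h = A/T = 21.01/4.977 = 4.222 ft.
Froude number Fr = V/√(g·D_h) = 8.191/√(32.2×4.222) = 0.702, which is less than 1, so the flow is subcritical.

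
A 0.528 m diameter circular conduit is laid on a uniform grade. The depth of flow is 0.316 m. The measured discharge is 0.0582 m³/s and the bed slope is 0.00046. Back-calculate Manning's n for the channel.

For a circular section of diameter D = 0.528 m at depth y = 0.316 m, the central angle is θ = 2 arccos(1 − 2y/D) = 3.538 rad. Then A = (D²/8)(θ − sin θ) = 0.1368 m² and P = Dθ/2 = 0.9341 m.
Hydraulic radius R = A/P = 0.1368/0.9341 = 0.1464 m.
Rearranging Manning's equation: n = (1/Q) A R^(2/3) S^(1/2) = (1/0.0582) × 0.1368 × 0.1464^(2/3) × √0.00046 = 0.014.

n = 0.014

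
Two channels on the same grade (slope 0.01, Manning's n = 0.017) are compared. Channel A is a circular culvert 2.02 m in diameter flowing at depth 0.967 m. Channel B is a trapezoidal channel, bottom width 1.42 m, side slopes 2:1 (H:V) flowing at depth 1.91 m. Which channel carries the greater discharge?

channel B

Channel A: For a circular section of diameter D = 2.02 m at depth y = 0.967 m, the central angle is θ = 2 arccos(1 − 2y/D) = 3.056 rad. Then A = (D²/8)(θ − sin θ) = 1.516 m² and P = Dθ/2 = 3.087 m. Hydraulic radius R = A/P = 1.516/3.087 = 0.4909 m. Q_A = (1/0.017)·1.516·0.4909^(2/3)·√0.01 = 5.548 m³/s.
Channel B: With bottom width b = 1.42 m and side slope z = 2: A = (b + zy)y = (1.42 + 2×1.91)×1.91 = 10.01 m²; P = b + 2y√(1+z²) = 1.42 + 2×1.91×2.236 = 9.962 m. Hydraulic radius R = A/P = 10.01/9.962 = 1.005 m. Q_B = (1/0.017)·10.01·1.005^(2/3)·√0.01 = 59.06 m³/s.
Q_A = 5.548 m³/s vs Q_B = 59.06 m³/s, so channel B carries more.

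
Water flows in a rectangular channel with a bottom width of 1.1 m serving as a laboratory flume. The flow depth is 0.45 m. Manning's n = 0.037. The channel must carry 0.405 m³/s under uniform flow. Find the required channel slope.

Flow area A = b·y = 1.1 × 0.45 = 0.495 m². Wetted perimeter P = b + 2y = 1.1 + 2×0.45 = 2 m.
Hydraulic radius R = A/P = 0.495/2 = 0.2475 m.
From Manning's equation, S = [nQ / (1 A R^(2/3))]² = [0.037 × 0.405 / (1 × 0.495 × 0.2475^(2/3))]² = 0.0059.

S = 0.0059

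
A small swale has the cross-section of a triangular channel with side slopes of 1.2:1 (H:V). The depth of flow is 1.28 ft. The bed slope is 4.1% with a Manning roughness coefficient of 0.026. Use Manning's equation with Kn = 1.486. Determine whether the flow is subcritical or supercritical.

supercritical

For a triangular section with side slope z = 1.2: A = zy² = 1.2×1.28² = 1.966 ft²; P = 2y√(1+z²) = 2×1.28×1.562 = 3.999 ft.
Hydraulic radius R = A/P = 1.966/3.999 = 0.4917 ft.
V = (1.486/n) R^(2/3) √S = (1.486/0.026) × 0.4917^(2/3) × √0.041 = 7.209 ft/s. Hydraulic depth D_h = A/T = 1.966/3.072 = 0.64 ft.
Froude number Fr = V/√(g·D_h) = 7.209/√(32.2×0.64) = 1.59, which is greater than 1, so the flow is supercritical.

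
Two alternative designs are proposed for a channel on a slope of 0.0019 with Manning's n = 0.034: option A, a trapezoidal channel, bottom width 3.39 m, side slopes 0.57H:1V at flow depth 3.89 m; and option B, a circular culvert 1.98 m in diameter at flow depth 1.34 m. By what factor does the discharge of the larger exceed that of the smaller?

20.7

Channel A: With bottom width b = 3.39 m and side slope z = 0.57: A = (b + zy)y = (3.39 + 0.57×3.89)×3.89 = 21.81 m²; P = b + 2y√(1+z²) = 3.39 + 2×3.89×1.151 = 12.35 m. Hydraulic radius R = A/P = 21.81/12.35 = 1.767 m. Q_A = (1/0.034)·21.81·1.767^(2/3)·√0.0019 = 40.87 m³/s.
Channel B: For a circular section of diameter D = 1.98 m at depth y = 1.34 m, the central angle is θ = 2 arccos(1 − 2y/D) = 3.864 rad. Then A = (D²/8)(θ − sin θ) = 2.218 m² and P = Dθ/2 = 3.826 m. Hydraulic radius R = A/P = 2.218/3.826 = 0.5797 m. Q_B = (1/0.034)·2.218·0.5797^(2/3)·√0.0019 = 1.977 m³/s.
The larger discharge is 40.87 m³/s and the smaller is 1.977 m³/s; the ratio is 20.7.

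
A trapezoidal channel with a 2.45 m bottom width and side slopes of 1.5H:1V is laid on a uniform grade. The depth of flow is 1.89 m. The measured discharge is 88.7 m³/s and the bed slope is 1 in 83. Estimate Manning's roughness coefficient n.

n = 0.013

With bottom width b = 2.45 m and side slope z = 1.5: A = (b + zy)y = (2.45 + 1.5×1.89)×1.89 = 9.989 m²; P = b + 2y√(1+z²) = 2.45 + 2×1.89×1.803 = 9.264 m.
Hydraulic radius R = A/P = 9.989/9.264 = 1.078 m.
Rearranging Manning's equation: n = (1/Q) A R^(2/3) S^(1/2) = (1/88.7) × 9.989 × 1.078^(2/3) × √0.01205 = 0.013.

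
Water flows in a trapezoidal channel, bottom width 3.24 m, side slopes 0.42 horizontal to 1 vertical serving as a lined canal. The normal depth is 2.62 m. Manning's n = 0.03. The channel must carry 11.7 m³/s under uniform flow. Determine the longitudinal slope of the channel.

With bottom width b = 3.24 m and side slope z = 0.42: A = (b + zy)y = (3.24 + 0.42×2.62)×2.62 = 11.37 m²; P = b + 2y√(1+z²) = 3.24 + 2×2.62×1.085 = 8.923 m.
Hydraulic radius R = A/P = 11.37/8.923 = 1.274 m.
From Manning's equation, S = [nQ / (1 A R^(2/3))]² = [0.03 × 11.7 / (1 × 11.37 × 1.274^(2/3))]² = 0.00069.

S = 0.00069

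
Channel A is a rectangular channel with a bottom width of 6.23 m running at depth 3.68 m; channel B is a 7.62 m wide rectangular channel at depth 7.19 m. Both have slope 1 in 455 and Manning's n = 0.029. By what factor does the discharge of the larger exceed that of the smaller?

Channel A: Flow area A = b·y = 6.23 × 3.68 = 22.93 m². Wetted perimeter P = b + 2y = 6.23 + 2×3.68 = 13.59 m. Hydraulic radius R = A/P = 22.93/13.59 = 1.687 m. Q_A = (1/0.029)·22.93·1.687^(2/3)·√0.002198 = 52.52 m³/s.
Channel B: Flow area A = b·y = 7.62 × 7.19 = 54.79 m². Wetted perimeter P = b + 2y = 7.62 + 2×7.19 = 22 m. Hydraulic radius R = A/P = 54.79/22 = 2.49 m. Q_B = (1/0.029)·54.79·2.49^(2/3)·√0.002198 = 162.7 m³/s.
The larger discharge is 162.7 m³/s and the smaller is 52.52 m³/s; the ratio is 3.1.

3.1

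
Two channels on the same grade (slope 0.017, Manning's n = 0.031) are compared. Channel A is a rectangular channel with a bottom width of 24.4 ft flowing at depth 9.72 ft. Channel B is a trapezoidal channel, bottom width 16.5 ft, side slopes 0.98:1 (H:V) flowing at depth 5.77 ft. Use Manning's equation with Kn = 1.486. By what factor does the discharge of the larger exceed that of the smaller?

Channel A: Flow area A = b·y = 24.4 × 9.72 = 237.2 ft². Wetted perimeter P = b + 2y = 24.4 + 2×9.72 = 43.84 ft. Hydraulic radius R = A/P = 237.2/43.84 = 5.41 ft. Q_A = (1.486/0.031)·237.2·5.41^(2/3)·√0.017 = 4568 ft³/s.
Channel B: With bottom width b = 16.5 ft and side slope z = 0.98: A = (b + zy)y = (16.5 + 0.98×5.77)×5.77 = 127.8 ft²; P = b + 2y√(1+z²) = 16.5 + 2×5.77×1.4 = 32.66 ft. Hydraulic radius R = A/P = 127.8/32.66 = 3.914 ft. Q_B = (1.486/0.031)·127.8·3.914^(2/3)·√0.017 = 1984 ft³/s.
The larger discharge is 4568 ft³/s and the smaller is 1984 ft³/s; the ratio is 2.3.

2.3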